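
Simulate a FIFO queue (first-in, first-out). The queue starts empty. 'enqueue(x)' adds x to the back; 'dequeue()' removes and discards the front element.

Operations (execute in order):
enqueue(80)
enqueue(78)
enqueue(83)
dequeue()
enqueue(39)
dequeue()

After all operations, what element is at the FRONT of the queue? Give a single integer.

enqueue(80): queue = [80]
enqueue(78): queue = [80, 78]
enqueue(83): queue = [80, 78, 83]
dequeue(): queue = [78, 83]
enqueue(39): queue = [78, 83, 39]
dequeue(): queue = [83, 39]

Answer: 83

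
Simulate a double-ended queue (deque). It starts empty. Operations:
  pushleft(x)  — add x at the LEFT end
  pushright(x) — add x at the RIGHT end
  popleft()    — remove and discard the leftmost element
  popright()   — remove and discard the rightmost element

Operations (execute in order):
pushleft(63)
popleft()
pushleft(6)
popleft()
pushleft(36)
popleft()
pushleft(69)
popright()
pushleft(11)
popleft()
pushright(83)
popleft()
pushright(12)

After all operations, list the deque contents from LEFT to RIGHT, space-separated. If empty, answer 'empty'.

pushleft(63): [63]
popleft(): []
pushleft(6): [6]
popleft(): []
pushleft(36): [36]
popleft(): []
pushleft(69): [69]
popright(): []
pushleft(11): [11]
popleft(): []
pushright(83): [83]
popleft(): []
pushright(12): [12]

Answer: 12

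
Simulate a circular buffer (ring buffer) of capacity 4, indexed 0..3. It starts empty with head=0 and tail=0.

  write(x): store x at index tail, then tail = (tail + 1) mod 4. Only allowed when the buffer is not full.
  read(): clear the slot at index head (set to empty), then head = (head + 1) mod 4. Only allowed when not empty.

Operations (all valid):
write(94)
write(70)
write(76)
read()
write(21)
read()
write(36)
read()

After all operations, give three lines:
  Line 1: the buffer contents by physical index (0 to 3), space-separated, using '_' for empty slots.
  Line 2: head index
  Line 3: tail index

Answer: 36 _ _ 21
3
1

Derivation:
write(94): buf=[94 _ _ _], head=0, tail=1, size=1
write(70): buf=[94 70 _ _], head=0, tail=2, size=2
write(76): buf=[94 70 76 _], head=0, tail=3, size=3
read(): buf=[_ 70 76 _], head=1, tail=3, size=2
write(21): buf=[_ 70 76 21], head=1, tail=0, size=3
read(): buf=[_ _ 76 21], head=2, tail=0, size=2
write(36): buf=[36 _ 76 21], head=2, tail=1, size=3
read(): buf=[36 _ _ 21], head=3, tail=1, size=2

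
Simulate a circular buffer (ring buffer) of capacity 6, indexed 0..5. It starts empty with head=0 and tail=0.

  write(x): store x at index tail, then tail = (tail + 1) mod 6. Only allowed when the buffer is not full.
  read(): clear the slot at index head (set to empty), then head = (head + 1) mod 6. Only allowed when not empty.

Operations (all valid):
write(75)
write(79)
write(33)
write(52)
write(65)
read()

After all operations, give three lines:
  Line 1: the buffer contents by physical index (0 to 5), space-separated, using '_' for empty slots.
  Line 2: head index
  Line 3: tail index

write(75): buf=[75 _ _ _ _ _], head=0, tail=1, size=1
write(79): buf=[75 79 _ _ _ _], head=0, tail=2, size=2
write(33): buf=[75 79 33 _ _ _], head=0, tail=3, size=3
write(52): buf=[75 79 33 52 _ _], head=0, tail=4, size=4
write(65): buf=[75 79 33 52 65 _], head=0, tail=5, size=5
read(): buf=[_ 79 33 52 65 _], head=1, tail=5, size=4

Answer: _ 79 33 52 65 _
1
5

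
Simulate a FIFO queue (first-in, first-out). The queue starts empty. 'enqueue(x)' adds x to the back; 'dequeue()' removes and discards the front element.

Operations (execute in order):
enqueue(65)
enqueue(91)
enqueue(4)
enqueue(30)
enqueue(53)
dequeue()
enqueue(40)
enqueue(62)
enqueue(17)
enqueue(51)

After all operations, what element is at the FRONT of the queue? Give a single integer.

enqueue(65): queue = [65]
enqueue(91): queue = [65, 91]
enqueue(4): queue = [65, 91, 4]
enqueue(30): queue = [65, 91, 4, 30]
enqueue(53): queue = [65, 91, 4, 30, 53]
dequeue(): queue = [91, 4, 30, 53]
enqueue(40): queue = [91, 4, 30, 53, 40]
enqueue(62): queue = [91, 4, 30, 53, 40, 62]
enqueue(17): queue = [91, 4, 30, 53, 40, 62, 17]
enqueue(51): queue = [91, 4, 30, 53, 40, 62, 17, 51]

Answer: 91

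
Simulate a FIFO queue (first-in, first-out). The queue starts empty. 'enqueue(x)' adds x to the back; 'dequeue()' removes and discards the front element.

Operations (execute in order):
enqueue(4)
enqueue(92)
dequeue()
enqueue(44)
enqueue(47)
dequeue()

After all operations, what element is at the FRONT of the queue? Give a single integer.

enqueue(4): queue = [4]
enqueue(92): queue = [4, 92]
dequeue(): queue = [92]
enqueue(44): queue = [92, 44]
enqueue(47): queue = [92, 44, 47]
dequeue(): queue = [44, 47]

Answer: 44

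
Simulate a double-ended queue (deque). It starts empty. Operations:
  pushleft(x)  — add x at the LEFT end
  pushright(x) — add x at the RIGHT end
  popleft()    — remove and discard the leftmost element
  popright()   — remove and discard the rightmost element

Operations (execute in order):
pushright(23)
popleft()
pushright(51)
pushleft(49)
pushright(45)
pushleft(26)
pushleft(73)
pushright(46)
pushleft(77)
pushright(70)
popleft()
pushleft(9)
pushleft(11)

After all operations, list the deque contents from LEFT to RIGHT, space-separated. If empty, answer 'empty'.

pushright(23): [23]
popleft(): []
pushright(51): [51]
pushleft(49): [49, 51]
pushright(45): [49, 51, 45]
pushleft(26): [26, 49, 51, 45]
pushleft(73): [73, 26, 49, 51, 45]
pushright(46): [73, 26, 49, 51, 45, 46]
pushleft(77): [77, 73, 26, 49, 51, 45, 46]
pushright(70): [77, 73, 26, 49, 51, 45, 46, 70]
popleft(): [73, 26, 49, 51, 45, 46, 70]
pushleft(9): [9, 73, 26, 49, 51, 45, 46, 70]
pushleft(11): [11, 9, 73, 26, 49, 51, 45, 46, 70]

Answer: 11 9 73 26 49 51 45 46 70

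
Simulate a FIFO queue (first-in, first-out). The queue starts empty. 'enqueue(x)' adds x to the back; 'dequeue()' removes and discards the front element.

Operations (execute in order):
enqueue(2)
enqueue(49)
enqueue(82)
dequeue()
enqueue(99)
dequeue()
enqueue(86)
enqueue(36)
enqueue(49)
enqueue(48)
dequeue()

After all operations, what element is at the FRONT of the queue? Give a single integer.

enqueue(2): queue = [2]
enqueue(49): queue = [2, 49]
enqueue(82): queue = [2, 49, 82]
dequeue(): queue = [49, 82]
enqueue(99): queue = [49, 82, 99]
dequeue(): queue = [82, 99]
enqueue(86): queue = [82, 99, 86]
enqueue(36): queue = [82, 99, 86, 36]
enqueue(49): queue = [82, 99, 86, 36, 49]
enqueue(48): queue = [82, 99, 86, 36, 49, 48]
dequeue(): queue = [99, 86, 36, 49, 48]

Answer: 99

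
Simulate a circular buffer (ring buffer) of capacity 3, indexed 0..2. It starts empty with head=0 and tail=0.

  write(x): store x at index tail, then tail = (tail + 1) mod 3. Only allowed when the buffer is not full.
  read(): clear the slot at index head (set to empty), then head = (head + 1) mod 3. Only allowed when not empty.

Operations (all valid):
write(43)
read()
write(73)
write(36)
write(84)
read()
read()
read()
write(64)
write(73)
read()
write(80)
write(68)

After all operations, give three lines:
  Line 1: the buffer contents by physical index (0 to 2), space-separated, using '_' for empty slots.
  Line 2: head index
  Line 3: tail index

Answer: 80 68 73
2
2

Derivation:
write(43): buf=[43 _ _], head=0, tail=1, size=1
read(): buf=[_ _ _], head=1, tail=1, size=0
write(73): buf=[_ 73 _], head=1, tail=2, size=1
write(36): buf=[_ 73 36], head=1, tail=0, size=2
write(84): buf=[84 73 36], head=1, tail=1, size=3
read(): buf=[84 _ 36], head=2, tail=1, size=2
read(): buf=[84 _ _], head=0, tail=1, size=1
read(): buf=[_ _ _], head=1, tail=1, size=0
write(64): buf=[_ 64 _], head=1, tail=2, size=1
write(73): buf=[_ 64 73], head=1, tail=0, size=2
read(): buf=[_ _ 73], head=2, tail=0, size=1
write(80): buf=[80 _ 73], head=2, tail=1, size=2
write(68): buf=[80 68 73], head=2, tail=2, size=3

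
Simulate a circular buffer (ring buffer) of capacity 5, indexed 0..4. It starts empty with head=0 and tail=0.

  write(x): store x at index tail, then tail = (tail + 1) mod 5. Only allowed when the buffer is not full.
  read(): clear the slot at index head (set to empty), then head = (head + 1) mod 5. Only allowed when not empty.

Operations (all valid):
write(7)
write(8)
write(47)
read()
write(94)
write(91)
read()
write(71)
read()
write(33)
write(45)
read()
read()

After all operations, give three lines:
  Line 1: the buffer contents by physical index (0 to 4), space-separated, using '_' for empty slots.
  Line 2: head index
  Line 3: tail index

write(7): buf=[7 _ _ _ _], head=0, tail=1, size=1
write(8): buf=[7 8 _ _ _], head=0, tail=2, size=2
write(47): buf=[7 8 47 _ _], head=0, tail=3, size=3
read(): buf=[_ 8 47 _ _], head=1, tail=3, size=2
write(94): buf=[_ 8 47 94 _], head=1, tail=4, size=3
write(91): buf=[_ 8 47 94 91], head=1, tail=0, size=4
read(): buf=[_ _ 47 94 91], head=2, tail=0, size=3
write(71): buf=[71 _ 47 94 91], head=2, tail=1, size=4
read(): buf=[71 _ _ 94 91], head=3, tail=1, size=3
write(33): buf=[71 33 _ 94 91], head=3, tail=2, size=4
write(45): buf=[71 33 45 94 91], head=3, tail=3, size=5
read(): buf=[71 33 45 _ 91], head=4, tail=3, size=4
read(): buf=[71 33 45 _ _], head=0, tail=3, size=3

Answer: 71 33 45 _ _
0
3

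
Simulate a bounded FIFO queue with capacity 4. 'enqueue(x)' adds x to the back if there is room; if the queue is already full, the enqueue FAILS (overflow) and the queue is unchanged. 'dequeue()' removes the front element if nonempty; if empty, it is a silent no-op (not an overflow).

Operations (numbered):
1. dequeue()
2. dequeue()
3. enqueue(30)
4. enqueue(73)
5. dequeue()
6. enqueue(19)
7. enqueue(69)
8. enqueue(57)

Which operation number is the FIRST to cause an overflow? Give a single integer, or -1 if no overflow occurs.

1. dequeue(): empty, no-op, size=0
2. dequeue(): empty, no-op, size=0
3. enqueue(30): size=1
4. enqueue(73): size=2
5. dequeue(): size=1
6. enqueue(19): size=2
7. enqueue(69): size=3
8. enqueue(57): size=4

Answer: -1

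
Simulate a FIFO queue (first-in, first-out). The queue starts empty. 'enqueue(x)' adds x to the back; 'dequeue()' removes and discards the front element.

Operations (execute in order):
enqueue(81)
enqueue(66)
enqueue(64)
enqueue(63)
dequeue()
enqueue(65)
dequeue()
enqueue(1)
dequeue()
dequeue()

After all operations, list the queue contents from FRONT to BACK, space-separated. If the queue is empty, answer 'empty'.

enqueue(81): [81]
enqueue(66): [81, 66]
enqueue(64): [81, 66, 64]
enqueue(63): [81, 66, 64, 63]
dequeue(): [66, 64, 63]
enqueue(65): [66, 64, 63, 65]
dequeue(): [64, 63, 65]
enqueue(1): [64, 63, 65, 1]
dequeue(): [63, 65, 1]
dequeue(): [65, 1]

Answer: 65 1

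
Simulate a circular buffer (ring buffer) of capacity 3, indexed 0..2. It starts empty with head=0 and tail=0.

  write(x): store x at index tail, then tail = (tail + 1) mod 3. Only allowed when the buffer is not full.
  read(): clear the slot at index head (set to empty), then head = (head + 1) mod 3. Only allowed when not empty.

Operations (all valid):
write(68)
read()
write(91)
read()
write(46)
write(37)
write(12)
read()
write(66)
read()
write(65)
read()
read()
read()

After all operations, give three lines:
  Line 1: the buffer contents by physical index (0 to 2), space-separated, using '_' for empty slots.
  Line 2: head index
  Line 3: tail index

write(68): buf=[68 _ _], head=0, tail=1, size=1
read(): buf=[_ _ _], head=1, tail=1, size=0
write(91): buf=[_ 91 _], head=1, tail=2, size=1
read(): buf=[_ _ _], head=2, tail=2, size=0
write(46): buf=[_ _ 46], head=2, tail=0, size=1
write(37): buf=[37 _ 46], head=2, tail=1, size=2
write(12): buf=[37 12 46], head=2, tail=2, size=3
read(): buf=[37 12 _], head=0, tail=2, size=2
write(66): buf=[37 12 66], head=0, tail=0, size=3
read(): buf=[_ 12 66], head=1, tail=0, size=2
write(65): buf=[65 12 66], head=1, tail=1, size=3
read(): buf=[65 _ 66], head=2, tail=1, size=2
read(): buf=[65 _ _], head=0, tail=1, size=1
read(): buf=[_ _ _], head=1, tail=1, size=0

Answer: _ _ _
1
1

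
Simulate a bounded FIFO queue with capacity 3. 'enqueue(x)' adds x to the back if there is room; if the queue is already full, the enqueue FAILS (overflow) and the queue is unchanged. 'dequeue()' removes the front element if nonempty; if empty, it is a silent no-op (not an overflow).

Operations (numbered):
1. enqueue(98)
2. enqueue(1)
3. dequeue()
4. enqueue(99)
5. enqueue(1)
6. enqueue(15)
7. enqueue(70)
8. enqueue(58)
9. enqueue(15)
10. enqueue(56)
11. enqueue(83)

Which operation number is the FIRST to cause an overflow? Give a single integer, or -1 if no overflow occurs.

Answer: 6

Derivation:
1. enqueue(98): size=1
2. enqueue(1): size=2
3. dequeue(): size=1
4. enqueue(99): size=2
5. enqueue(1): size=3
6. enqueue(15): size=3=cap → OVERFLOW (fail)
7. enqueue(70): size=3=cap → OVERFLOW (fail)
8. enqueue(58): size=3=cap → OVERFLOW (fail)
9. enqueue(15): size=3=cap → OVERFLOW (fail)
10. enqueue(56): size=3=cap → OVERFLOW (fail)
11. enqueue(83): size=3=cap → OVERFLOW (fail)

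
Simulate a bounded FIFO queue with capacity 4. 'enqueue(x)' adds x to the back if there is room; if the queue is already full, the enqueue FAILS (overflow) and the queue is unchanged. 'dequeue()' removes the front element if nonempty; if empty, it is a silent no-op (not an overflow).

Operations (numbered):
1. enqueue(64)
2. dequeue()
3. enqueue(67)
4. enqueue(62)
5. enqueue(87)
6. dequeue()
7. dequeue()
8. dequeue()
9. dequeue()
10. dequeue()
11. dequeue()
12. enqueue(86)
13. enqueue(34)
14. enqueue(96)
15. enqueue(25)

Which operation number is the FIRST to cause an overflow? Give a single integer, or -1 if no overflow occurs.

Answer: -1

Derivation:
1. enqueue(64): size=1
2. dequeue(): size=0
3. enqueue(67): size=1
4. enqueue(62): size=2
5. enqueue(87): size=3
6. dequeue(): size=2
7. dequeue(): size=1
8. dequeue(): size=0
9. dequeue(): empty, no-op, size=0
10. dequeue(): empty, no-op, size=0
11. dequeue(): empty, no-op, size=0
12. enqueue(86): size=1
13. enqueue(34): size=2
14. enqueue(96): size=3
15. enqueue(25): size=4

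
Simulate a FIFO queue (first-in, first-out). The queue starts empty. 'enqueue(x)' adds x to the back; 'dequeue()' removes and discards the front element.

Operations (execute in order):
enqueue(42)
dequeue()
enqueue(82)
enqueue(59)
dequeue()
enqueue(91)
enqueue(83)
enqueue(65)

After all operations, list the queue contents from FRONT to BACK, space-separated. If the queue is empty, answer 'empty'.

enqueue(42): [42]
dequeue(): []
enqueue(82): [82]
enqueue(59): [82, 59]
dequeue(): [59]
enqueue(91): [59, 91]
enqueue(83): [59, 91, 83]
enqueue(65): [59, 91, 83, 65]

Answer: 59 91 83 65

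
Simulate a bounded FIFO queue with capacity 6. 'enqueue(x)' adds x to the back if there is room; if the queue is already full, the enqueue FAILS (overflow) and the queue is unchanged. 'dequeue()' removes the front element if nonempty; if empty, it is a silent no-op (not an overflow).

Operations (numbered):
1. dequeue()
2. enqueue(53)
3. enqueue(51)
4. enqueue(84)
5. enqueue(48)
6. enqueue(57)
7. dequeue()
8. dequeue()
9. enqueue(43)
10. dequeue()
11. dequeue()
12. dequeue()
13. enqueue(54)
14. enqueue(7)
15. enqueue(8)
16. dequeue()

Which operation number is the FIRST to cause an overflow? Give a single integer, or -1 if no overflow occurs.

1. dequeue(): empty, no-op, size=0
2. enqueue(53): size=1
3. enqueue(51): size=2
4. enqueue(84): size=3
5. enqueue(48): size=4
6. enqueue(57): size=5
7. dequeue(): size=4
8. dequeue(): size=3
9. enqueue(43): size=4
10. dequeue(): size=3
11. dequeue(): size=2
12. dequeue(): size=1
13. enqueue(54): size=2
14. enqueue(7): size=3
15. enqueue(8): size=4
16. dequeue(): size=3

Answer: -1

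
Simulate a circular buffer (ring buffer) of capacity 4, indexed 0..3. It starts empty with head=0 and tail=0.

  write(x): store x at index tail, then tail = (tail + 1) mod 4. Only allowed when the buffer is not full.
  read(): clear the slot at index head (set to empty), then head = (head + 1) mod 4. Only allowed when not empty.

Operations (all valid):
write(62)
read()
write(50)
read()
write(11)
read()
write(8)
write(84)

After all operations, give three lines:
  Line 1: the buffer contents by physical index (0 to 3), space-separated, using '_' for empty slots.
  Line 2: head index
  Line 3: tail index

write(62): buf=[62 _ _ _], head=0, tail=1, size=1
read(): buf=[_ _ _ _], head=1, tail=1, size=0
write(50): buf=[_ 50 _ _], head=1, tail=2, size=1
read(): buf=[_ _ _ _], head=2, tail=2, size=0
write(11): buf=[_ _ 11 _], head=2, tail=3, size=1
read(): buf=[_ _ _ _], head=3, tail=3, size=0
write(8): buf=[_ _ _ 8], head=3, tail=0, size=1
write(84): buf=[84 _ _ 8], head=3, tail=1, size=2

Answer: 84 _ _ 8
3
1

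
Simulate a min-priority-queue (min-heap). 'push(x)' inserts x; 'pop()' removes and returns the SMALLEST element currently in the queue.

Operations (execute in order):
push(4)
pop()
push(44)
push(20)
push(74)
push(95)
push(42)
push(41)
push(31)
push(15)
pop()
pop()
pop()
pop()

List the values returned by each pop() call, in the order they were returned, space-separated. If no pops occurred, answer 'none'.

Answer: 4 15 20 31 41

Derivation:
push(4): heap contents = [4]
pop() → 4: heap contents = []
push(44): heap contents = [44]
push(20): heap contents = [20, 44]
push(74): heap contents = [20, 44, 74]
push(95): heap contents = [20, 44, 74, 95]
push(42): heap contents = [20, 42, 44, 74, 95]
push(41): heap contents = [20, 41, 42, 44, 74, 95]
push(31): heap contents = [20, 31, 41, 42, 44, 74, 95]
push(15): heap contents = [15, 20, 31, 41, 42, 44, 74, 95]
pop() → 15: heap contents = [20, 31, 41, 42, 44, 74, 95]
pop() → 20: heap contents = [31, 41, 42, 44, 74, 95]
pop() → 31: heap contents = [41, 42, 44, 74, 95]
pop() → 41: heap contents = [42, 44, 74, 95]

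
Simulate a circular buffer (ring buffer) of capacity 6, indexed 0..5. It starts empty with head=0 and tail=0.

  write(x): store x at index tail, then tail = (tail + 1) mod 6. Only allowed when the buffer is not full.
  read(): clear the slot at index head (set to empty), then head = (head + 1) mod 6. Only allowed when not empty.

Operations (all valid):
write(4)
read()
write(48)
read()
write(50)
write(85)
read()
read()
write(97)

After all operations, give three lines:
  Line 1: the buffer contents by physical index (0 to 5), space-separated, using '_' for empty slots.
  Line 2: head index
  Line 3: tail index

write(4): buf=[4 _ _ _ _ _], head=0, tail=1, size=1
read(): buf=[_ _ _ _ _ _], head=1, tail=1, size=0
write(48): buf=[_ 48 _ _ _ _], head=1, tail=2, size=1
read(): buf=[_ _ _ _ _ _], head=2, tail=2, size=0
write(50): buf=[_ _ 50 _ _ _], head=2, tail=3, size=1
write(85): buf=[_ _ 50 85 _ _], head=2, tail=4, size=2
read(): buf=[_ _ _ 85 _ _], head=3, tail=4, size=1
read(): buf=[_ _ _ _ _ _], head=4, tail=4, size=0
write(97): buf=[_ _ _ _ 97 _], head=4, tail=5, size=1

Answer: _ _ _ _ 97 _
4
5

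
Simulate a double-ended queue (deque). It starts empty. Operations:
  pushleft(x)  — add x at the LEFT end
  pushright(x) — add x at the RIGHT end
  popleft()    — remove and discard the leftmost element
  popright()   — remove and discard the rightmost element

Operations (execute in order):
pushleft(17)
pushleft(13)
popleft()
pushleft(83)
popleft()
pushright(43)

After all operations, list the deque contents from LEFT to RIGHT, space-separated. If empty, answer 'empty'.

Answer: 17 43

Derivation:
pushleft(17): [17]
pushleft(13): [13, 17]
popleft(): [17]
pushleft(83): [83, 17]
popleft(): [17]
pushright(43): [17, 43]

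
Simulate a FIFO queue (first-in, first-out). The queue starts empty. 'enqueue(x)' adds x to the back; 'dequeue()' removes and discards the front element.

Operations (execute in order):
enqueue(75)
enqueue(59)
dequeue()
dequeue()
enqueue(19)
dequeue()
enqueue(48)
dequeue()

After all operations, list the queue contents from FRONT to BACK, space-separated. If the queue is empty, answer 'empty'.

enqueue(75): [75]
enqueue(59): [75, 59]
dequeue(): [59]
dequeue(): []
enqueue(19): [19]
dequeue(): []
enqueue(48): [48]
dequeue(): []

Answer: empty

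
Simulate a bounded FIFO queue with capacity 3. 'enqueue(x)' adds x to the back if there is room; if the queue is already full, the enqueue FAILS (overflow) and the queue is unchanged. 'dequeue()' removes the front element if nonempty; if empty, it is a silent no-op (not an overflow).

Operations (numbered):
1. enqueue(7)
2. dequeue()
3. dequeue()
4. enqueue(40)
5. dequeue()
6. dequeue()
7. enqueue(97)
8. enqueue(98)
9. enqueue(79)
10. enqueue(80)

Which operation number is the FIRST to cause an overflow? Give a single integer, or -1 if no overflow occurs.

1. enqueue(7): size=1
2. dequeue(): size=0
3. dequeue(): empty, no-op, size=0
4. enqueue(40): size=1
5. dequeue(): size=0
6. dequeue(): empty, no-op, size=0
7. enqueue(97): size=1
8. enqueue(98): size=2
9. enqueue(79): size=3
10. enqueue(80): size=3=cap → OVERFLOW (fail)

Answer: 10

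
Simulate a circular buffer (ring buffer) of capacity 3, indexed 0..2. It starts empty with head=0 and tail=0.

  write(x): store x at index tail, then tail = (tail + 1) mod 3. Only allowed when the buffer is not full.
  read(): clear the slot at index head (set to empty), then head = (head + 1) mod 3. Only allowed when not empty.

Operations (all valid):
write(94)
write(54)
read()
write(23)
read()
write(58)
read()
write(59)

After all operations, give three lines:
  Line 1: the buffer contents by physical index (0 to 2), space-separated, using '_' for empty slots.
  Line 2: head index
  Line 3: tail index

write(94): buf=[94 _ _], head=0, tail=1, size=1
write(54): buf=[94 54 _], head=0, tail=2, size=2
read(): buf=[_ 54 _], head=1, tail=2, size=1
write(23): buf=[_ 54 23], head=1, tail=0, size=2
read(): buf=[_ _ 23], head=2, tail=0, size=1
write(58): buf=[58 _ 23], head=2, tail=1, size=2
read(): buf=[58 _ _], head=0, tail=1, size=1
write(59): buf=[58 59 _], head=0, tail=2, size=2

Answer: 58 59 _
0
2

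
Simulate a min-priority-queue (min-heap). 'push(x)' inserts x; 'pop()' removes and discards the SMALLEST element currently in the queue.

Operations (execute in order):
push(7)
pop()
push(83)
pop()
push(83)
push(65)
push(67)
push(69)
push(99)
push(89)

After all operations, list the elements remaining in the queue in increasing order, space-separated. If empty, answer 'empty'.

Answer: 65 67 69 83 89 99

Derivation:
push(7): heap contents = [7]
pop() → 7: heap contents = []
push(83): heap contents = [83]
pop() → 83: heap contents = []
push(83): heap contents = [83]
push(65): heap contents = [65, 83]
push(67): heap contents = [65, 67, 83]
push(69): heap contents = [65, 67, 69, 83]
push(99): heap contents = [65, 67, 69, 83, 99]
push(89): heap contents = [65, 67, 69, 83, 89, 99]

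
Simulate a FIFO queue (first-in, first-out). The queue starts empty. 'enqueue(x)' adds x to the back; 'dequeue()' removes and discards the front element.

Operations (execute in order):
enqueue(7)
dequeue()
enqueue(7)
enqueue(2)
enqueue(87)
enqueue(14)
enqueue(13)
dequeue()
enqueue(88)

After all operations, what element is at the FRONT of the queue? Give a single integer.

enqueue(7): queue = [7]
dequeue(): queue = []
enqueue(7): queue = [7]
enqueue(2): queue = [7, 2]
enqueue(87): queue = [7, 2, 87]
enqueue(14): queue = [7, 2, 87, 14]
enqueue(13): queue = [7, 2, 87, 14, 13]
dequeue(): queue = [2, 87, 14, 13]
enqueue(88): queue = [2, 87, 14, 13, 88]

Answer: 2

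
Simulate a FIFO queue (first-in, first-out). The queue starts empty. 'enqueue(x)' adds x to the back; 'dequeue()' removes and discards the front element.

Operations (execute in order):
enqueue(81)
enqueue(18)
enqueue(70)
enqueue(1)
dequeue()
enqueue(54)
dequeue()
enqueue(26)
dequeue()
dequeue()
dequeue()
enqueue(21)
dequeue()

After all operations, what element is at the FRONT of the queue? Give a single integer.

enqueue(81): queue = [81]
enqueue(18): queue = [81, 18]
enqueue(70): queue = [81, 18, 70]
enqueue(1): queue = [81, 18, 70, 1]
dequeue(): queue = [18, 70, 1]
enqueue(54): queue = [18, 70, 1, 54]
dequeue(): queue = [70, 1, 54]
enqueue(26): queue = [70, 1, 54, 26]
dequeue(): queue = [1, 54, 26]
dequeue(): queue = [54, 26]
dequeue(): queue = [26]
enqueue(21): queue = [26, 21]
dequeue(): queue = [21]

Answer: 21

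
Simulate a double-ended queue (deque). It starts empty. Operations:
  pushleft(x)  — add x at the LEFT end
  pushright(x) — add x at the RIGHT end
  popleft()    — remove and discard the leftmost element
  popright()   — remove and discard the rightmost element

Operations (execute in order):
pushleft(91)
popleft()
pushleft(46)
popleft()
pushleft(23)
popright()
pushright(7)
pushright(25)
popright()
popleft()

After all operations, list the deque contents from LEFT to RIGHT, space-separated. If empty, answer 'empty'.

Answer: empty

Derivation:
pushleft(91): [91]
popleft(): []
pushleft(46): [46]
popleft(): []
pushleft(23): [23]
popright(): []
pushright(7): [7]
pushright(25): [7, 25]
popright(): [7]
popleft(): []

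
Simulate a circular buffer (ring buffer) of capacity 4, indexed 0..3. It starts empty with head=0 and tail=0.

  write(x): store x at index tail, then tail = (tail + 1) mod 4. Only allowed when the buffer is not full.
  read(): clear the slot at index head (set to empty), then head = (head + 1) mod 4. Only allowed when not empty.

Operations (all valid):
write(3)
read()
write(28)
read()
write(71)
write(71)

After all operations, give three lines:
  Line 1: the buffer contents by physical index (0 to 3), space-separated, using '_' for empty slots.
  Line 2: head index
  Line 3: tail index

Answer: _ _ 71 71
2
0

Derivation:
write(3): buf=[3 _ _ _], head=0, tail=1, size=1
read(): buf=[_ _ _ _], head=1, tail=1, size=0
write(28): buf=[_ 28 _ _], head=1, tail=2, size=1
read(): buf=[_ _ _ _], head=2, tail=2, size=0
write(71): buf=[_ _ 71 _], head=2, tail=3, size=1
write(71): buf=[_ _ 71 71], head=2, tail=0, size=2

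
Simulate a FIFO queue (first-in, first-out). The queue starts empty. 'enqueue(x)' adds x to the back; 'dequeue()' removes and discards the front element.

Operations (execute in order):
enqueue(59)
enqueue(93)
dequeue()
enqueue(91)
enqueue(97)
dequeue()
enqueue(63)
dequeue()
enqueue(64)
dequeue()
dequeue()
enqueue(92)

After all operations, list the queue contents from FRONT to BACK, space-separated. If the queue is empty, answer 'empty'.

Answer: 64 92

Derivation:
enqueue(59): [59]
enqueue(93): [59, 93]
dequeue(): [93]
enqueue(91): [93, 91]
enqueue(97): [93, 91, 97]
dequeue(): [91, 97]
enqueue(63): [91, 97, 63]
dequeue(): [97, 63]
enqueue(64): [97, 63, 64]
dequeue(): [63, 64]
dequeue(): [64]
enqueue(92): [64, 92]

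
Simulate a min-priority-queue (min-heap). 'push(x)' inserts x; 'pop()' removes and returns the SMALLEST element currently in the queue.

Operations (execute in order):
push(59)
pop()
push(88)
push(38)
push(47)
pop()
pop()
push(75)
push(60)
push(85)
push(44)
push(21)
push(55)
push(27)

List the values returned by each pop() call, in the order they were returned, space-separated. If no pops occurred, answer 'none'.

Answer: 59 38 47

Derivation:
push(59): heap contents = [59]
pop() → 59: heap contents = []
push(88): heap contents = [88]
push(38): heap contents = [38, 88]
push(47): heap contents = [38, 47, 88]
pop() → 38: heap contents = [47, 88]
pop() → 47: heap contents = [88]
push(75): heap contents = [75, 88]
push(60): heap contents = [60, 75, 88]
push(85): heap contents = [60, 75, 85, 88]
push(44): heap contents = [44, 60, 75, 85, 88]
push(21): heap contents = [21, 44, 60, 75, 85, 88]
push(55): heap contents = [21, 44, 55, 60, 75, 85, 88]
push(27): heap contents = [21, 27, 44, 55, 60, 75, 85, 88]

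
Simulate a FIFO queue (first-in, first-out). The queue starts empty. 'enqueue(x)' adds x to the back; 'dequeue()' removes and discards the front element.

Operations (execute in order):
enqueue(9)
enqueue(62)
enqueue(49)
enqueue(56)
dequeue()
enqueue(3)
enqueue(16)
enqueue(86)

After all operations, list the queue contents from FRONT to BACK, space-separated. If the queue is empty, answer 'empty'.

Answer: 62 49 56 3 16 86

Derivation:
enqueue(9): [9]
enqueue(62): [9, 62]
enqueue(49): [9, 62, 49]
enqueue(56): [9, 62, 49, 56]
dequeue(): [62, 49, 56]
enqueue(3): [62, 49, 56, 3]
enqueue(16): [62, 49, 56, 3, 16]
enqueue(86): [62, 49, 56, 3, 16, 86]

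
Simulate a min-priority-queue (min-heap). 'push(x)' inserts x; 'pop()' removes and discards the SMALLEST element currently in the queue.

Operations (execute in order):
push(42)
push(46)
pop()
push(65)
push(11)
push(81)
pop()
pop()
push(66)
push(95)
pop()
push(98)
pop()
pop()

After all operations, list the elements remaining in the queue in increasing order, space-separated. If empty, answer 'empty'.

Answer: 95 98

Derivation:
push(42): heap contents = [42]
push(46): heap contents = [42, 46]
pop() → 42: heap contents = [46]
push(65): heap contents = [46, 65]
push(11): heap contents = [11, 46, 65]
push(81): heap contents = [11, 46, 65, 81]
pop() → 11: heap contents = [46, 65, 81]
pop() → 46: heap contents = [65, 81]
push(66): heap contents = [65, 66, 81]
push(95): heap contents = [65, 66, 81, 95]
pop() → 65: heap contents = [66, 81, 95]
push(98): heap contents = [66, 81, 95, 98]
pop() → 66: heap contents = [81, 95, 98]
pop() → 81: heap contents = [95, 98]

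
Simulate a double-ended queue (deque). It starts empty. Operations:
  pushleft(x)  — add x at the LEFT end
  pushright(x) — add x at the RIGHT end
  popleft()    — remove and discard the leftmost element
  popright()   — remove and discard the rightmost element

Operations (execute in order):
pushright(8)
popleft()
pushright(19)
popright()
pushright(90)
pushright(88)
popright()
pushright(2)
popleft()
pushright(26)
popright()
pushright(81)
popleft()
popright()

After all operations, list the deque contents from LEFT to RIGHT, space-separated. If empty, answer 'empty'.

pushright(8): [8]
popleft(): []
pushright(19): [19]
popright(): []
pushright(90): [90]
pushright(88): [90, 88]
popright(): [90]
pushright(2): [90, 2]
popleft(): [2]
pushright(26): [2, 26]
popright(): [2]
pushright(81): [2, 81]
popleft(): [81]
popright(): []

Answer: empty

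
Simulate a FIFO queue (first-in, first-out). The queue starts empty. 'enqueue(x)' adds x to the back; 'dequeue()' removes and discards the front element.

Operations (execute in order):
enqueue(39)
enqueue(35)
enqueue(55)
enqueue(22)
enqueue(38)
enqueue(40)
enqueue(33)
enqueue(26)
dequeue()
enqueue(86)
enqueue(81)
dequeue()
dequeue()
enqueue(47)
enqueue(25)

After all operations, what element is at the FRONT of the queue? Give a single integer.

Answer: 22

Derivation:
enqueue(39): queue = [39]
enqueue(35): queue = [39, 35]
enqueue(55): queue = [39, 35, 55]
enqueue(22): queue = [39, 35, 55, 22]
enqueue(38): queue = [39, 35, 55, 22, 38]
enqueue(40): queue = [39, 35, 55, 22, 38, 40]
enqueue(33): queue = [39, 35, 55, 22, 38, 40, 33]
enqueue(26): queue = [39, 35, 55, 22, 38, 40, 33, 26]
dequeue(): queue = [35, 55, 22, 38, 40, 33, 26]
enqueue(86): queue = [35, 55, 22, 38, 40, 33, 26, 86]
enqueue(81): queue = [35, 55, 22, 38, 40, 33, 26, 86, 81]
dequeue(): queue = [55, 22, 38, 40, 33, 26, 86, 81]
dequeue(): queue = [22, 38, 40, 33, 26, 86, 81]
enqueue(47): queue = [22, 38, 40, 33, 26, 86, 81, 47]
enqueue(25): queue = [22, 38, 40, 33, 26, 86, 81, 47, 25]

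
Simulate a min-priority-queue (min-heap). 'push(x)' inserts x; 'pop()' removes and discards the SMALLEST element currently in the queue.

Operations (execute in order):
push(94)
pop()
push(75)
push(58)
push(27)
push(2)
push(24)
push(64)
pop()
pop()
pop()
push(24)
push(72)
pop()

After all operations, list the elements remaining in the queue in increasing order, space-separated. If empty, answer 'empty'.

push(94): heap contents = [94]
pop() → 94: heap contents = []
push(75): heap contents = [75]
push(58): heap contents = [58, 75]
push(27): heap contents = [27, 58, 75]
push(2): heap contents = [2, 27, 58, 75]
push(24): heap contents = [2, 24, 27, 58, 75]
push(64): heap contents = [2, 24, 27, 58, 64, 75]
pop() → 2: heap contents = [24, 27, 58, 64, 75]
pop() → 24: heap contents = [27, 58, 64, 75]
pop() → 27: heap contents = [58, 64, 75]
push(24): heap contents = [24, 58, 64, 75]
push(72): heap contents = [24, 58, 64, 72, 75]
pop() → 24: heap contents = [58, 64, 72, 75]

Answer: 58 64 72 75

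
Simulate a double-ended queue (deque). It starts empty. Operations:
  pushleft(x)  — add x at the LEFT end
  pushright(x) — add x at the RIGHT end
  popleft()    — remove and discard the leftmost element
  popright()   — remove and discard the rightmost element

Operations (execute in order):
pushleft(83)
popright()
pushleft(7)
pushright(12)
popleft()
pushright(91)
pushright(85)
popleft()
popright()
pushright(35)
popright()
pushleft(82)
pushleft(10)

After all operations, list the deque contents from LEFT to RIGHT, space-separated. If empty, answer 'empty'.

pushleft(83): [83]
popright(): []
pushleft(7): [7]
pushright(12): [7, 12]
popleft(): [12]
pushright(91): [12, 91]
pushright(85): [12, 91, 85]
popleft(): [91, 85]
popright(): [91]
pushright(35): [91, 35]
popright(): [91]
pushleft(82): [82, 91]
pushleft(10): [10, 82, 91]

Answer: 10 82 91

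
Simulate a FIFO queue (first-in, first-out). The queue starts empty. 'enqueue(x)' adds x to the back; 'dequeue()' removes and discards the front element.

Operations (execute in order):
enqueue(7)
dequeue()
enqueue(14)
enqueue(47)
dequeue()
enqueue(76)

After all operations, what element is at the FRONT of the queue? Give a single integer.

Answer: 47

Derivation:
enqueue(7): queue = [7]
dequeue(): queue = []
enqueue(14): queue = [14]
enqueue(47): queue = [14, 47]
dequeue(): queue = [47]
enqueue(76): queue = [47, 76]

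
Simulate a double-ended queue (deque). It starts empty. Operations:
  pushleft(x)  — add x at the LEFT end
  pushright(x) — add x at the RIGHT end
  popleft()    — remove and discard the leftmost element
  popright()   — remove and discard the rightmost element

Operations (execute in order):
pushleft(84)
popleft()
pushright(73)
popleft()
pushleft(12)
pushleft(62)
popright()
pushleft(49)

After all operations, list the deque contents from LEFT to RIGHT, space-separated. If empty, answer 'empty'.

Answer: 49 62

Derivation:
pushleft(84): [84]
popleft(): []
pushright(73): [73]
popleft(): []
pushleft(12): [12]
pushleft(62): [62, 12]
popright(): [62]
pushleft(49): [49, 62]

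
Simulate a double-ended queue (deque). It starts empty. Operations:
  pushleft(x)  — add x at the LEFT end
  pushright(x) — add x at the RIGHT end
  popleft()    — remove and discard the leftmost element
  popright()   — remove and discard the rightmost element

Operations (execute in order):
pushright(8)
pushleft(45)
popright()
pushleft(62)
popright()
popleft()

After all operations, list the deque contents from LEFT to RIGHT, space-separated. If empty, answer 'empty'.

pushright(8): [8]
pushleft(45): [45, 8]
popright(): [45]
pushleft(62): [62, 45]
popright(): [62]
popleft(): []

Answer: empty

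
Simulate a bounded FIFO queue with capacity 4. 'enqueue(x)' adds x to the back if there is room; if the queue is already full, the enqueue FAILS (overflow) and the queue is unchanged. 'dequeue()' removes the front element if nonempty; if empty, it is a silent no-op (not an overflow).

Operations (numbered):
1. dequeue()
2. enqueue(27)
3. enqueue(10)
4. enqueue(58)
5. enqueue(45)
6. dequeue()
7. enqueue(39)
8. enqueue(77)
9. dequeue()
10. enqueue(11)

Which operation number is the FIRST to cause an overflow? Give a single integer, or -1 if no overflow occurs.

Answer: 8

Derivation:
1. dequeue(): empty, no-op, size=0
2. enqueue(27): size=1
3. enqueue(10): size=2
4. enqueue(58): size=3
5. enqueue(45): size=4
6. dequeue(): size=3
7. enqueue(39): size=4
8. enqueue(77): size=4=cap → OVERFLOW (fail)
9. dequeue(): size=3
10. enqueue(11): size=4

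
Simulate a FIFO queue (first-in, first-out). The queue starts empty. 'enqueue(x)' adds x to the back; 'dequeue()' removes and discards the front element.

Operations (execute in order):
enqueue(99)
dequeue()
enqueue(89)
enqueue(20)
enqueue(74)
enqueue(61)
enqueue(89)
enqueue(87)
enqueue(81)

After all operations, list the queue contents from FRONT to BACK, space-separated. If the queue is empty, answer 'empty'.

Answer: 89 20 74 61 89 87 81

Derivation:
enqueue(99): [99]
dequeue(): []
enqueue(89): [89]
enqueue(20): [89, 20]
enqueue(74): [89, 20, 74]
enqueue(61): [89, 20, 74, 61]
enqueue(89): [89, 20, 74, 61, 89]
enqueue(87): [89, 20, 74, 61, 89, 87]
enqueue(81): [89, 20, 74, 61, 89, 87, 81]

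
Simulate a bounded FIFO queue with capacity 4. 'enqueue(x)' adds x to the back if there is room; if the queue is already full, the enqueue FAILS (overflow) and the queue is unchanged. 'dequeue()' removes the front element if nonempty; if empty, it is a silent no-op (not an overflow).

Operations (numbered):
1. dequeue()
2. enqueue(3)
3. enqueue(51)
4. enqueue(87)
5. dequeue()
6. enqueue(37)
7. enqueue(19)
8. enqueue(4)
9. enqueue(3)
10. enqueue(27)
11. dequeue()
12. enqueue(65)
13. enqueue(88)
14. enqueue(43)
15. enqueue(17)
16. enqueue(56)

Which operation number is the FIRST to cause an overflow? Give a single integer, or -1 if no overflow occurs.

Answer: 8

Derivation:
1. dequeue(): empty, no-op, size=0
2. enqueue(3): size=1
3. enqueue(51): size=2
4. enqueue(87): size=3
5. dequeue(): size=2
6. enqueue(37): size=3
7. enqueue(19): size=4
8. enqueue(4): size=4=cap → OVERFLOW (fail)
9. enqueue(3): size=4=cap → OVERFLOW (fail)
10. enqueue(27): size=4=cap → OVERFLOW (fail)
11. dequeue(): size=3
12. enqueue(65): size=4
13. enqueue(88): size=4=cap → OVERFLOW (fail)
14. enqueue(43): size=4=cap → OVERFLOW (fail)
15. enqueue(17): size=4=cap → OVERFLOW (fail)
16. enqueue(56): size=4=cap → OVERFLOW (fail)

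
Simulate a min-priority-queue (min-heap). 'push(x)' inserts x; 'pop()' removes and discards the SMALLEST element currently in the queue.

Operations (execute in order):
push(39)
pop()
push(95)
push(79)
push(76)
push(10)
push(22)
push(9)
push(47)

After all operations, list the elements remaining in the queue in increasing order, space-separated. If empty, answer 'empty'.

Answer: 9 10 22 47 76 79 95

Derivation:
push(39): heap contents = [39]
pop() → 39: heap contents = []
push(95): heap contents = [95]
push(79): heap contents = [79, 95]
push(76): heap contents = [76, 79, 95]
push(10): heap contents = [10, 76, 79, 95]
push(22): heap contents = [10, 22, 76, 79, 95]
push(9): heap contents = [9, 10, 22, 76, 79, 95]
push(47): heap contents = [9, 10, 22, 47, 76, 79, 95]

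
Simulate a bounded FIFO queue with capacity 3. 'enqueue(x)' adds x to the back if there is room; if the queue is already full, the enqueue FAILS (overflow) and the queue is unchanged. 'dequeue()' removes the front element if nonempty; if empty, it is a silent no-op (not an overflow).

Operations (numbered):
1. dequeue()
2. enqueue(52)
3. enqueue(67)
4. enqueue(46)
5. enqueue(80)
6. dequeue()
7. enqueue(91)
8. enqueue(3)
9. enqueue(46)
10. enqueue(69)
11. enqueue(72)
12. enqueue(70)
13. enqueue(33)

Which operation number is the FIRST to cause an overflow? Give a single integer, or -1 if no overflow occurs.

Answer: 5

Derivation:
1. dequeue(): empty, no-op, size=0
2. enqueue(52): size=1
3. enqueue(67): size=2
4. enqueue(46): size=3
5. enqueue(80): size=3=cap → OVERFLOW (fail)
6. dequeue(): size=2
7. enqueue(91): size=3
8. enqueue(3): size=3=cap → OVERFLOW (fail)
9. enqueue(46): size=3=cap → OVERFLOW (fail)
10. enqueue(69): size=3=cap → OVERFLOW (fail)
11. enqueue(72): size=3=cap → OVERFLOW (fail)
12. enqueue(70): size=3=cap → OVERFLOW (fail)
13. enqueue(33): size=3=cap → OVERFLOW (fail)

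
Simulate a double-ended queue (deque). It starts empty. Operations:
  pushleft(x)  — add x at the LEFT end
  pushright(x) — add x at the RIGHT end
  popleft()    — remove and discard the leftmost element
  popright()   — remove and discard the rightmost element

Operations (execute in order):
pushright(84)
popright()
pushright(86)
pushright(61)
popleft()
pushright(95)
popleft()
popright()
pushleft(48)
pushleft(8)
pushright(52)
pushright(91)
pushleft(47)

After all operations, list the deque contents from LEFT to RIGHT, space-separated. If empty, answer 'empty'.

Answer: 47 8 48 52 91

Derivation:
pushright(84): [84]
popright(): []
pushright(86): [86]
pushright(61): [86, 61]
popleft(): [61]
pushright(95): [61, 95]
popleft(): [95]
popright(): []
pushleft(48): [48]
pushleft(8): [8, 48]
pushright(52): [8, 48, 52]
pushright(91): [8, 48, 52, 91]
pushleft(47): [47, 8, 48, 52, 91]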